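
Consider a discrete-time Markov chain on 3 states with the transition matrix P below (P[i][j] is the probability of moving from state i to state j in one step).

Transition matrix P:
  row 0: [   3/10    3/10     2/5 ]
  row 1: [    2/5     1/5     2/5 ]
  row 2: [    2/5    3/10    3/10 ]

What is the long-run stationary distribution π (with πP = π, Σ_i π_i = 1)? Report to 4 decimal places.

Balance equations π_j = Σ_i π_i·P[i][j]:
  π_0 = 3/10·π_0 + 2/5·π_1 + 2/5·π_2
  π_1 = 3/10·π_0 + 1/5·π_1 + 3/10·π_2
  normalize: π_0 + π_1 + π_2 = 1
Solving the linear system gives exactly π = [4/11, 3/11, 4/11].

π = [0.3636, 0.2727, 0.3636]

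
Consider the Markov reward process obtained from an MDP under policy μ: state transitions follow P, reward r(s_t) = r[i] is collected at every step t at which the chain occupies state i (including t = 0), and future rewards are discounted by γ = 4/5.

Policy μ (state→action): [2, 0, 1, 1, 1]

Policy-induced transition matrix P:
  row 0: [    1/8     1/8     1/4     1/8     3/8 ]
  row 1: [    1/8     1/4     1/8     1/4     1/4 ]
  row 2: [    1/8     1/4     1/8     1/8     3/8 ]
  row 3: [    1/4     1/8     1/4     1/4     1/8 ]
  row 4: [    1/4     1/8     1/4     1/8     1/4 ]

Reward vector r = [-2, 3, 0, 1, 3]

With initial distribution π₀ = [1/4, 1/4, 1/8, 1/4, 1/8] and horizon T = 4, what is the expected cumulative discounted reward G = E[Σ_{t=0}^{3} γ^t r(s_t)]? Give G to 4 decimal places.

G = 3.1216

t=0: π = [0.2500, 0.2500, 0.1250, 0.2500, 0.1250], E[r] = 0.8750, γ^t·E[r] = 0.875000, running G = 0.875000
t=1: π = [0.1719, 0.1719, 0.2031, 0.1875, 0.2656], E[r] = 1.1563, γ^t·E[r] = 0.925000, running G = 1.800000
t=2: π = [0.1816, 0.1719, 0.2031, 0.1699, 0.2734], E[r] = 1.1426, γ^t·E[r] = 0.731250, running G = 2.531250
t=3: π = [0.1804, 0.1719, 0.2031, 0.1677, 0.2769], E[r] = 1.1531, γ^t·E[r] = 0.590375, running G = 3.121625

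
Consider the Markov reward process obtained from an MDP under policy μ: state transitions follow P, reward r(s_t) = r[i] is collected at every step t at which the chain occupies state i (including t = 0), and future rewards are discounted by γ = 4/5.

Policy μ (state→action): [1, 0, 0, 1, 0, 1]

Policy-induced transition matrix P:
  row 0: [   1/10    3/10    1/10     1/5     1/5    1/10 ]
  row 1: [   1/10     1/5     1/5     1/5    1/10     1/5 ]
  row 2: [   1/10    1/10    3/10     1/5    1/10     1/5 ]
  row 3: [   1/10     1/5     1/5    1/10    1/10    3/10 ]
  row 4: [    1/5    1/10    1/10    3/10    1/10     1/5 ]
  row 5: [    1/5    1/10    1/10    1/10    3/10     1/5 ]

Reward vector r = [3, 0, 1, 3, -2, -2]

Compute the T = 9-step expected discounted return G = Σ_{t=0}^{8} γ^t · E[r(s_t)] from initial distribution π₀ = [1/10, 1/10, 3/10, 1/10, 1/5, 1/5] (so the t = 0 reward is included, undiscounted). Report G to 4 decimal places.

t=0: π = [0.1000, 0.1000, 0.3000, 0.1000, 0.2000, 0.2000], E[r] = 0.1000, γ^t·E[r] = 0.100000, running G = 0.100000
t=1: π = [0.1400, 0.1400, 0.1800, 0.1900, 0.1500, 0.2000], E[r] = 0.4700, γ^t·E[r] = 0.376000, running G = 0.476000
t=2: π = [0.1350, 0.1610, 0.1690, 0.1760, 0.1540, 0.2050], E[r] = 0.3840, γ^t·E[r] = 0.245760, running G = 0.721760
t=3: π = [0.1359, 0.1607, 0.1675, 0.1773, 0.1545, 0.2041], E[r] = 0.3899, γ^t·E[r] = 0.199629, running G = 0.921389
t=4: π = [0.1359, 0.1610, 0.1673, 0.1773, 0.1544, 0.2041], E[r] = 0.3897, γ^t·E[r] = 0.159625, running G = 1.081014
t=5: π = [0.1359, 0.1610, 0.1673, 0.1773, 0.1544, 0.2041], E[r] = 0.3896, γ^t·E[r] = 0.127672, running G = 1.208686
t=6: π = [0.1359, 0.1610, 0.1673, 0.1773, 0.1544, 0.2041], E[r] = 0.3896, γ^t·E[r] = 0.102139, running G = 1.310825
t=7: π = [0.1359, 0.1610, 0.1673, 0.1773, 0.1544, 0.2041], E[r] = 0.3896, γ^t·E[r] = 0.081711, running G = 1.392536
t=8: π = [0.1359, 0.1610, 0.1673, 0.1773, 0.1544, 0.2041], E[r] = 0.3896, γ^t·E[r] = 0.065369, running G = 1.457905

G = 1.4579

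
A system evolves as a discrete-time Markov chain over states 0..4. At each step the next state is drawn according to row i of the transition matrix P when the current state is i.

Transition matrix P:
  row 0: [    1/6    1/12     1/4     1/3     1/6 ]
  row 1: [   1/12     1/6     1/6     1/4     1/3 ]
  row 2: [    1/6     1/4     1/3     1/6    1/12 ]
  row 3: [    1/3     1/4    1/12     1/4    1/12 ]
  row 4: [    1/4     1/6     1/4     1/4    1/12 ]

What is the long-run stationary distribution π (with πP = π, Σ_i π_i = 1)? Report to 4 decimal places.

Balance equations π_j = Σ_i π_i·P[i][j]:
  π_0 = 1/6·π_0 + 1/12·π_1 + 1/6·π_2 + 1/3·π_3 + 1/4·π_4
  π_1 = 1/12·π_0 + 1/6·π_1 + 1/4·π_2 + 1/4·π_3 + 1/6·π_4
  π_2 = 1/4·π_0 + 1/6·π_1 + 1/3·π_2 + 1/12·π_3 + 1/4·π_4
  π_3 = 1/3·π_0 + 1/4·π_1 + 1/6·π_2 + 1/4·π_3 + 1/4·π_4
  normalize: π_0 + π_1 + π_2 + π_3 + π_4 = 1
Solving the linear system gives exactly π = [4105/20036, 3765/20036, 4213/20036, 1250/5009, 2953/20036].

π = [0.2049, 0.1879, 0.2103, 0.2496, 0.1474]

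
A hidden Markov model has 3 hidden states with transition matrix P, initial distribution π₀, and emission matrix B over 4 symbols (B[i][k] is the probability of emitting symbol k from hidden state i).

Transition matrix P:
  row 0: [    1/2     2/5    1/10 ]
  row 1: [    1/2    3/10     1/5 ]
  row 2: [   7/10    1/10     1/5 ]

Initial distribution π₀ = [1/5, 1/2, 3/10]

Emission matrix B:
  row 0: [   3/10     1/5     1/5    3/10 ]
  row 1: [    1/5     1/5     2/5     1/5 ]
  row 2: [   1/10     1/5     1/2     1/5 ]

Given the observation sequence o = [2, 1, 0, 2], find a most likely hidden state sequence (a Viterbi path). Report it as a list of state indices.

path = [2, 0, 0, 1]

t=0: δ = [4.000e-02, 2.000e-01, 1.500e-01]  (obs o_0=2)
t=1: δ = [2.100e-02, 1.200e-02, 8.000e-03]  ψ = [2, 1, 1]  (obs o_1=1)
t=2: δ = [3.150e-03, 1.680e-03, 2.400e-04]  ψ = [0, 0, 1]  (obs o_2=0)
t=3: δ = [3.150e-04, 5.040e-04, 1.680e-04]  ψ = [0, 0, 1]  (obs o_3=2)
backtrack: best end state = 1; path = [2, 0, 0, 1]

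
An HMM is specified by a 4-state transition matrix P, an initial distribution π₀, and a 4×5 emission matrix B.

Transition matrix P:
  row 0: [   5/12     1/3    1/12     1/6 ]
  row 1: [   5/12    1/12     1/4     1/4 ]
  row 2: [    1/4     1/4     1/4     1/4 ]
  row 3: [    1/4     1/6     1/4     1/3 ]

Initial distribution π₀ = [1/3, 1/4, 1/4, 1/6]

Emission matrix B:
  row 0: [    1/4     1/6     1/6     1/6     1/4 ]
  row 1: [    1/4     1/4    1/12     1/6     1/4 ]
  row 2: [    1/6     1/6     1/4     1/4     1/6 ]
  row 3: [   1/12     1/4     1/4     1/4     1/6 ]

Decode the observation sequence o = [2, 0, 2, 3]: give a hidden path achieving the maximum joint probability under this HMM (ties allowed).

path = [0, 0, 0, 0]

t=0: δ = [5.556e-02, 2.083e-02, 6.250e-02, 4.167e-02]  (obs o_0=2)
t=1: δ = [5.787e-03, 4.630e-03, 2.604e-03, 1.302e-03]  ψ = [0, 0, 2, 2]  (obs o_1=0)
t=2: δ = [4.019e-04, 1.608e-04, 2.894e-04, 2.894e-04]  ψ = [0, 0, 1, 1]  (obs o_2=2)
t=3: δ = [2.791e-05, 2.233e-05, 1.808e-05, 2.411e-05]  ψ = [0, 0, 2, 3]  (obs o_3=3)
backtrack: best end state = 0; path = [0, 0, 0, 0]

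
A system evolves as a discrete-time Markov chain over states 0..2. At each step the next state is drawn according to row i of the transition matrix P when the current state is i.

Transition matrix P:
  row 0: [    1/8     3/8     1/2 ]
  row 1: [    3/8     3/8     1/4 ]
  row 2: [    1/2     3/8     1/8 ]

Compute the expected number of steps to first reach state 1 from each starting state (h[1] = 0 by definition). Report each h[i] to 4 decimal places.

First-step conditioning: h[1] = 0; for i ≠ 1, h[i] = 1 + Σ_k P[i][k]·h[k].
  h[0] = 1 + 1/8·h[0] + 1/2·h[2]
  h[2] = 1 + 1/2·h[0] + 1/8·h[2]
Solving the 2×2 linear system over states ≠ 1 gives exactly h = [8/3, 0, 8/3] (h[1] = 0 is the target).

h = [2.6667, 0.0000, 2.6667]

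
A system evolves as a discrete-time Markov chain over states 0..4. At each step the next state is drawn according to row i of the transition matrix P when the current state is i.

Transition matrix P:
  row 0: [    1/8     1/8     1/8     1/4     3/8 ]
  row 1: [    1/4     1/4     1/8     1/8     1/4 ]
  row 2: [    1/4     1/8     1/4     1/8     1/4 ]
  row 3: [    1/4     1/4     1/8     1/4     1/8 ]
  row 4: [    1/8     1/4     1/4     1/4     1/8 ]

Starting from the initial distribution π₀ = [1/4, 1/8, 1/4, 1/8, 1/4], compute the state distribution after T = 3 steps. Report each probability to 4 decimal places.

t=0: π = [0.2500, 0.1250, 0.2500, 0.1250, 0.2500]
t=1: π = [0.1875, 0.1875, 0.1875, 0.2031, 0.2344]
t=2: π = [0.1973, 0.2031, 0.1777, 0.2031, 0.2188]
t=3: π = [0.1980, 0.2031, 0.1746, 0.2024, 0.2219]

π = [0.1980, 0.2031, 0.1746, 0.2024, 0.2219]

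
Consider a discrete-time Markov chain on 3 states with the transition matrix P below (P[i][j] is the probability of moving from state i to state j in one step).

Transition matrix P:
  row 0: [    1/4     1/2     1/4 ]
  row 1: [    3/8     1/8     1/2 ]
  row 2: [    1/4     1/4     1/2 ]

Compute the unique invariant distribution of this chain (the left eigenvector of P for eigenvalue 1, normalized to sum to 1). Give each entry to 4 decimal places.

π = [0.2857, 0.2857, 0.4286]

Balance equations π_j = Σ_i π_i·P[i][j]:
  π_0 = 1/4·π_0 + 3/8·π_1 + 1/4·π_2
  π_1 = 1/2·π_0 + 1/8·π_1 + 1/4·π_2
  normalize: π_0 + π_1 + π_2 = 1
Solving the linear system gives exactly π = [2/7, 2/7, 3/7].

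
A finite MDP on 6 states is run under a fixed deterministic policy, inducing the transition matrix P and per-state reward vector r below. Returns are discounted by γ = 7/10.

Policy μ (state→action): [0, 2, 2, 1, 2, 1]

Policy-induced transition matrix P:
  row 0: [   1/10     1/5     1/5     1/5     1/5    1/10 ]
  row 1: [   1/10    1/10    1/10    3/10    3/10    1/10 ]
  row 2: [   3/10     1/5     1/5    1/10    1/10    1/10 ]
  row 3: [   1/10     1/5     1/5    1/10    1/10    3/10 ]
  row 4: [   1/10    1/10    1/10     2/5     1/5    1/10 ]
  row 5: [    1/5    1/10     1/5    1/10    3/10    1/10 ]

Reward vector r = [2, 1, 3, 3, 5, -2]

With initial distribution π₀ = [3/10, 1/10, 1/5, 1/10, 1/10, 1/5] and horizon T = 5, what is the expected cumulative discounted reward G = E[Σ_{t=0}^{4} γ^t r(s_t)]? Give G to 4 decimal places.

t=0: π = [0.3000, 0.1000, 0.2000, 0.1000, 0.1000, 0.2000], E[r] = 1.7000, γ^t·E[r] = 1.700000, running G = 1.700000
t=1: π = [0.1600, 0.1600, 0.1800, 0.1800, 0.2000, 0.1200], E[r] = 2.3200, γ^t·E[r] = 1.624000, running G = 3.324000
t=2: π = [0.1480, 0.1520, 0.1640, 0.2080, 0.1920, 0.1360], E[r] = 2.2520, γ^t·E[r] = 1.103480, running G = 4.427480
t=3: π = [0.1464, 0.1520, 0.1656, 0.2028, 0.1916, 0.1416], E[r] = 2.2248, γ^t·E[r] = 0.763106, running G = 5.190586
t=4: π = [0.1473, 0.1515, 0.1656, 0.2025, 0.1925, 0.1406], E[r] = 2.2320, γ^t·E[r] = 0.535903, running G = 5.726490

G = 5.7265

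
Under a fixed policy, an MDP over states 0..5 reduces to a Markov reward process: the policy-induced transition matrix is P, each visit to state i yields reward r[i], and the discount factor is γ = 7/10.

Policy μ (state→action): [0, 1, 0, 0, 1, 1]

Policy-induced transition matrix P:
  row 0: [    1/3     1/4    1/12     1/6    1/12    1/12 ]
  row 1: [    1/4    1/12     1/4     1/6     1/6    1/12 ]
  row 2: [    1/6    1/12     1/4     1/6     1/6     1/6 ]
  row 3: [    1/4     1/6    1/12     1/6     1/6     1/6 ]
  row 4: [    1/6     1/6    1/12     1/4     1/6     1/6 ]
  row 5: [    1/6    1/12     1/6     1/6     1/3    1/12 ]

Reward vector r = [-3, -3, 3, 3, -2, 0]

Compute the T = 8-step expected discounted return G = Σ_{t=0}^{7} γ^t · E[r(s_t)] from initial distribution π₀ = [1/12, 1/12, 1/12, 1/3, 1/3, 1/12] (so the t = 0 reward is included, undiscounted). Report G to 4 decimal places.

t=0: π = [0.0833, 0.0833, 0.0833, 0.3333, 0.3333, 0.0833], E[r] = 0.0833, γ^t·E[r] = 0.083333, running G = 0.083333
t=1: π = [0.2153, 0.1528, 0.1181, 0.1944, 0.1736, 0.1458], E[r] = -0.5139, γ^t·E[r] = -0.359722, running G = -0.276389
t=2: π = [0.2315, 0.1499, 0.1406, 0.1811, 0.1730, 0.1238], E[r] = -0.5249, γ^t·E[r] = -0.257193, running G = -0.533582
t=3: π = [0.2328, 0.1514, 0.1421, 0.1811, 0.1680, 0.1246], E[r] = -0.5193, γ^t·E[r] = -0.178133, running G = -0.711715
t=4: π = [0.2332, 0.1512, 0.1426, 0.1807, 0.1680, 0.1243], E[r] = -0.5194, γ^t·E[r] = -0.124706, running G = -0.836421
t=5: π = [0.2332, 0.1513, 0.1427, 0.1807, 0.1679, 0.1243], E[r] = -0.5192, γ^t·E[r] = -0.087265, running G = -0.923686
t=6: π = [0.2332, 0.1512, 0.1427, 0.1807, 0.1679, 0.1243], E[r] = -0.5192, γ^t·E[r] = -0.061084, running G = -0.984769
t=7: π = [0.2332, 0.1512, 0.1427, 0.1807, 0.1679, 0.1243], E[r] = -0.5192, γ^t·E[r] = -0.042758, running G = -1.027527

G = -1.0275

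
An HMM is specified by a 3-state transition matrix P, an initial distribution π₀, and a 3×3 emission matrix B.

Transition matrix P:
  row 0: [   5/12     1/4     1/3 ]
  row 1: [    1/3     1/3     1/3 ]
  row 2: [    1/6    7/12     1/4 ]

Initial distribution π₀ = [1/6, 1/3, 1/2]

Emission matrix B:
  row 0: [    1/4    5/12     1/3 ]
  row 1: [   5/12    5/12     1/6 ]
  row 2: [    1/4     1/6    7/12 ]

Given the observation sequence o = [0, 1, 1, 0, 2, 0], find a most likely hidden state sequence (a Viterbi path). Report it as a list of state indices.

t=0: δ = [4.167e-02, 1.389e-01, 1.250e-01]  (obs o_0=0)
t=1: δ = [1.929e-02, 3.038e-02, 7.716e-03]  ψ = [1, 2, 1]  (obs o_1=1)
t=2: δ = [4.220e-03, 4.220e-03, 1.688e-03]  ψ = [1, 1, 1]  (obs o_2=1)
t=3: δ = [4.396e-04, 5.861e-04, 3.516e-04]  ψ = [0, 1, 0]  (obs o_3=0)
t=4: δ = [6.512e-05, 3.419e-05, 1.140e-04]  ψ = [1, 2, 1]  (obs o_4=2)
t=5: δ = [6.783e-06, 2.770e-05, 7.122e-06]  ψ = [0, 2, 2]  (obs o_5=0)
backtrack: best end state = 1; path = [2, 1, 1, 1, 2, 1]

path = [2, 1, 1, 1, 2, 1]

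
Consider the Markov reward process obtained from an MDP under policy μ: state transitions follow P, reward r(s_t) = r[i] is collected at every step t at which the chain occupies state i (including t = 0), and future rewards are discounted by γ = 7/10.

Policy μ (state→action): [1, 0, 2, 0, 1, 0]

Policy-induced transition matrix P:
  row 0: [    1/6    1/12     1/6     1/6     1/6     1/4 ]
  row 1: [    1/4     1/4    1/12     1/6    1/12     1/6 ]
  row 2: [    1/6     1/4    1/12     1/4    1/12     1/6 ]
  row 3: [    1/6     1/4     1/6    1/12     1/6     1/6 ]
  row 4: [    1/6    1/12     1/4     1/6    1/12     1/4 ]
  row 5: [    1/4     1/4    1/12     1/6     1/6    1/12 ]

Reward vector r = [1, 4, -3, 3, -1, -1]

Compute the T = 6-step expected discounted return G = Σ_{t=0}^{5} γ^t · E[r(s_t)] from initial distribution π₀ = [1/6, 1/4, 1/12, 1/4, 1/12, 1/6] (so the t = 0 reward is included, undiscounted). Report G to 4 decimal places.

t=0: π = [0.1667, 0.2500, 0.0833, 0.2500, 0.0833, 0.1667], E[r] = 1.4167, γ^t·E[r] = 1.416667, running G = 1.416667
t=1: π = [0.2014, 0.2083, 0.1319, 0.1528, 0.1319, 0.1736], E[r] = 0.7917, γ^t·E[r] = 0.554167, running G = 1.970833
t=2: π = [0.1985, 0.1944, 0.1348, 0.1649, 0.1273, 0.1800], E[r] = 0.7593, γ^t·E[r] = 0.372037, running G = 2.342870
t=3: π = [0.1979, 0.1957, 0.1348, 0.1642, 0.1286, 0.1788], E[r] = 0.7612, γ^t·E[r] = 0.261088, running G = 2.603958
t=4: π = [0.1979, 0.1956, 0.1349, 0.1642, 0.1284, 0.1790], E[r] = 0.7607, γ^t·E[r] = 0.182644, running G = 2.786602
t=5: π = [0.1979, 0.1956, 0.1349, 0.1642, 0.1284, 0.1789], E[r] = 0.7609, γ^t·E[r] = 0.127892, running G = 2.914494

G = 2.9145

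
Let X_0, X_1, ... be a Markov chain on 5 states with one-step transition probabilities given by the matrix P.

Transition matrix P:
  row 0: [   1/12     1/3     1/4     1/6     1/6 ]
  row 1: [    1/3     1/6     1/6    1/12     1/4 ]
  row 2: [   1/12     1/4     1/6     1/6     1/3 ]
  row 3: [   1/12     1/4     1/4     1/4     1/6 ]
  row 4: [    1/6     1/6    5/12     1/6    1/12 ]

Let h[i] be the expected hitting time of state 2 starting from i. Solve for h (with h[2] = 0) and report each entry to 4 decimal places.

h = [3.8754, 4.1086, 0.0000, 3.8542, 3.2433]

First-step conditioning: h[2] = 0; for i ≠ 2, h[i] = 1 + Σ_k P[i][k]·h[k].
  h[0] = 1 + 1/12·h[0] + 1/3·h[1] + 1/6·h[3] + 1/6·h[4]
  h[1] = 1 + 1/3·h[0] + 1/6·h[1] + 1/12·h[3] + 1/4·h[4]
  h[3] = 1 + 1/12·h[0] + 1/4·h[1] + 1/4·h[3] + 1/6·h[4]
  h[4] = 1 + 1/6·h[0] + 1/6·h[1] + 1/6·h[3] + 1/12·h[4]
Solving the 4×4 linear system over states ≠ 2 gives exactly h = [24132/6227, 1968/479, 0, 24000/6227, 20196/6227] (h[2] = 0 is the target).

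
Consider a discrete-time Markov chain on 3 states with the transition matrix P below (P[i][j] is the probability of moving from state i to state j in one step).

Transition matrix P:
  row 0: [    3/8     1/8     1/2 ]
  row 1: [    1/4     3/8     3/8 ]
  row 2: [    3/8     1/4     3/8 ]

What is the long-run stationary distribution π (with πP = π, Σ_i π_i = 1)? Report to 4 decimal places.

Balance equations π_j = Σ_i π_i·P[i][j]:
  π_0 = 3/8·π_0 + 1/4·π_1 + 3/8·π_2
  π_1 = 1/8·π_0 + 3/8·π_1 + 1/4·π_2
  normalize: π_0 + π_1 + π_2 = 1
Solving the linear system gives exactly π = [19/55, 13/55, 23/55].

π = [0.3455, 0.2364, 0.4182]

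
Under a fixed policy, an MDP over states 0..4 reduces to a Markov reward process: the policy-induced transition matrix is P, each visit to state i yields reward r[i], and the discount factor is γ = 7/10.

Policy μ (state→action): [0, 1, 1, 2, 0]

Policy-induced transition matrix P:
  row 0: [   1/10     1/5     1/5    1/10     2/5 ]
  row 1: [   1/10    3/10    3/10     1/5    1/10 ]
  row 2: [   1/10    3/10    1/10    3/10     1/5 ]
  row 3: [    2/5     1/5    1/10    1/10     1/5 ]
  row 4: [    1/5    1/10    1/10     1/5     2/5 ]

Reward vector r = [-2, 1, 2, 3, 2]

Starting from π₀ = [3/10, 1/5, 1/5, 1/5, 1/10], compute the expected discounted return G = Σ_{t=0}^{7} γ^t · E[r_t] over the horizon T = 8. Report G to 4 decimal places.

G = 3.4846

t=0: π = [0.3000, 0.2000, 0.2000, 0.2000, 0.1000], E[r] = 0.8000, γ^t·E[r] = 0.800000, running G = 0.800000
t=1: π = [0.1700, 0.2300, 0.1700, 0.1700, 0.2600], E[r] = 1.2600, γ^t·E[r] = 0.882000, running G = 1.682000
t=2: π = [0.1770, 0.2140, 0.1630, 0.1830, 0.2630], E[r] = 1.2610, γ^t·E[r] = 0.617890, running G = 2.299890
t=3: π = [0.1812, 0.2114, 0.1605, 0.1803, 0.2666], E[r] = 1.2441, γ^t·E[r] = 0.426726, running G = 2.726616
t=4: π = [0.1808, 0.2105, 0.1604, 0.1799, 0.2684], E[r] = 1.2464, γ^t·E[r] = 0.299253, running G = 3.025870
t=5: π = [0.1808, 0.2103, 0.1602, 0.1800, 0.2688], E[r] = 1.2465, γ^t·E[r] = 0.209495, running G = 3.235365
t=6: π = [0.1809, 0.2102, 0.1601, 0.1799, 0.2689], E[r] = 1.2463, γ^t·E[r] = 0.146625, running G = 3.381990
t=7: π = [0.1809, 0.2101, 0.1601, 0.1799, 0.2689], E[r] = 1.2463, γ^t·E[r] = 0.102639, running G = 3.484629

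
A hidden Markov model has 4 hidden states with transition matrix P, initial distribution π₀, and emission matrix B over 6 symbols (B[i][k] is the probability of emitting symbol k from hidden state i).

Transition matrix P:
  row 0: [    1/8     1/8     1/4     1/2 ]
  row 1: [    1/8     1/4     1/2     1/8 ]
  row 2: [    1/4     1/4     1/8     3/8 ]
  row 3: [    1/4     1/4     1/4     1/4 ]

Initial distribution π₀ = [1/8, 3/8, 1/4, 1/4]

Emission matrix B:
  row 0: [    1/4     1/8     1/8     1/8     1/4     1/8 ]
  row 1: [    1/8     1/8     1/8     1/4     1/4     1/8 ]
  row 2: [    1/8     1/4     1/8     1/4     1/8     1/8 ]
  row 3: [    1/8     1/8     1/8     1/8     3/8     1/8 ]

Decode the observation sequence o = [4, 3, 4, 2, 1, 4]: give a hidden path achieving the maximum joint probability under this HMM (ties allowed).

path = [1, 2, 3, 1, 2, 3]

t=0: δ = [3.125e-02, 9.375e-02, 3.125e-02, 9.375e-02]  (obs o_0=4)
t=1: δ = [2.930e-03, 5.859e-03, 1.172e-02, 2.930e-03]  ψ = [3, 1, 1, 3]  (obs o_1=3)
t=2: δ = [7.324e-04, 7.324e-04, 3.662e-04, 1.648e-03]  ψ = [2, 2, 1, 2]  (obs o_2=4)
t=3: δ = [5.150e-05, 5.150e-05, 5.150e-05, 5.150e-05]  ψ = [3, 3, 3, 3]  (obs o_3=2)
t=4: δ = [1.609e-06, 1.609e-06, 6.437e-06, 3.219e-06]  ψ = [2, 1, 1, 0]  (obs o_4=1)
t=5: δ = [4.023e-07, 4.023e-07, 1.006e-07, 9.052e-07]  ψ = [2, 2, 1, 2]  (obs o_5=4)
backtrack: best end state = 3; path = [1, 2, 3, 1, 2, 3]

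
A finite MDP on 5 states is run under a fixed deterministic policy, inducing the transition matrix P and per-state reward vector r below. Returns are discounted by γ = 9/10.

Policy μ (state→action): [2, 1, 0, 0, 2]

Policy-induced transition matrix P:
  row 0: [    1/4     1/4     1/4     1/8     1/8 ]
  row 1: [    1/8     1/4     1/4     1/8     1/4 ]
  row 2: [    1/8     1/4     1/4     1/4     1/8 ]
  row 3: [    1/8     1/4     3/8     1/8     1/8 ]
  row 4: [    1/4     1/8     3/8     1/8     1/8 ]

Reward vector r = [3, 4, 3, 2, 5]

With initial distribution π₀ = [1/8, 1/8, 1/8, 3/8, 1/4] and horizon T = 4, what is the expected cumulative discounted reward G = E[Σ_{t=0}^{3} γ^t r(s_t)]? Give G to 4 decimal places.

G = 11.4669

t=0: π = [0.1250, 0.1250, 0.1250, 0.3750, 0.2500], E[r] = 3.2500, γ^t·E[r] = 3.250000, running G = 3.250000
t=1: π = [0.1719, 0.2188, 0.3281, 0.1406, 0.1406], E[r] = 3.3594, γ^t·E[r] = 3.023438, running G = 6.273438
t=2: π = [0.1641, 0.2324, 0.2852, 0.1660, 0.1523], E[r] = 3.3711, γ^t·E[r] = 2.730586, running G = 9.004023
t=3: π = [0.1646, 0.2310, 0.2898, 0.1606, 0.1541], E[r] = 3.3784, γ^t·E[r] = 2.462867, running G = 11.466890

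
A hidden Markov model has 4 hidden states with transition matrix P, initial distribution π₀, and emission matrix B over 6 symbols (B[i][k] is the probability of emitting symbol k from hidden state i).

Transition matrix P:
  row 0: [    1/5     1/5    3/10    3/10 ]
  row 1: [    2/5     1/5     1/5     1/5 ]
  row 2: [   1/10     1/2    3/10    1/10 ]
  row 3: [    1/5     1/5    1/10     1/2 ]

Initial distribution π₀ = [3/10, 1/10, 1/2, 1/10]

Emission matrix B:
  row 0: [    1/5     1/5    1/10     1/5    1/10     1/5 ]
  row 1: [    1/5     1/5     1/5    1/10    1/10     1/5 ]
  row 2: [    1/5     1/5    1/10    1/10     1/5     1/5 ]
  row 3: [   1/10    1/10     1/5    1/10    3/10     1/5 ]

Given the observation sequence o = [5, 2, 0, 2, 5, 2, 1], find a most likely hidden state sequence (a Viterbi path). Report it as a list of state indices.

t=0: δ = [6.000e-02, 2.000e-02, 1.000e-01, 2.000e-02]  (obs o_0=5)
t=1: δ = [1.200e-03, 1.000e-02, 3.000e-03, 3.600e-03]  ψ = [0, 2, 2, 0]  (obs o_1=2)
t=2: δ = [8.000e-04, 4.000e-04, 4.000e-04, 2.000e-04]  ψ = [1, 1, 1, 1]  (obs o_2=0)
t=3: δ = [1.600e-05, 4.000e-05, 2.400e-05, 4.800e-05]  ψ = [0, 2, 0, 0]  (obs o_3=2)
t=4: δ = [3.200e-06, 2.400e-06, 1.600e-06, 4.800e-06]  ψ = [1, 2, 1, 3]  (obs o_4=5)
t=5: δ = [9.600e-08, 1.920e-07, 9.600e-08, 4.800e-07]  ψ = [1, 3, 0, 3]  (obs o_5=2)
t=6: δ = [1.920e-08, 1.920e-08, 9.600e-09, 2.400e-08]  ψ = [3, 3, 3, 3]  (obs o_6=1)
backtrack: best end state = 3; path = [2, 1, 0, 3, 3, 3, 3]

path = [2, 1, 0, 3, 3, 3, 3]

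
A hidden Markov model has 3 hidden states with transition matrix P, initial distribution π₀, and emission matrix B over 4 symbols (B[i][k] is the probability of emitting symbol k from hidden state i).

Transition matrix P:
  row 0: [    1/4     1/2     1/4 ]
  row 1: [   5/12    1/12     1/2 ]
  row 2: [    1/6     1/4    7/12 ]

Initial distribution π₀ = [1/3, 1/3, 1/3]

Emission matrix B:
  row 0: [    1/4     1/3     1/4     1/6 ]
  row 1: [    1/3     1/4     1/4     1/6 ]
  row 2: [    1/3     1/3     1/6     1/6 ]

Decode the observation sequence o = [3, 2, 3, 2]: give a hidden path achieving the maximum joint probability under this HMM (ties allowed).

path = [0, 1, 0, 1]

t=0: δ = [5.556e-02, 5.556e-02, 5.556e-02]  (obs o_0=3)
t=1: δ = [5.787e-03, 6.944e-03, 5.401e-03]  ψ = [1, 0, 2]  (obs o_1=2)
t=2: δ = [4.823e-04, 4.823e-04, 5.787e-04]  ψ = [1, 0, 1]  (obs o_2=3)
t=3: δ = [5.023e-05, 6.028e-05, 5.626e-05]  ψ = [1, 0, 2]  (obs o_3=2)
backtrack: best end state = 1; path = [0, 1, 0, 1]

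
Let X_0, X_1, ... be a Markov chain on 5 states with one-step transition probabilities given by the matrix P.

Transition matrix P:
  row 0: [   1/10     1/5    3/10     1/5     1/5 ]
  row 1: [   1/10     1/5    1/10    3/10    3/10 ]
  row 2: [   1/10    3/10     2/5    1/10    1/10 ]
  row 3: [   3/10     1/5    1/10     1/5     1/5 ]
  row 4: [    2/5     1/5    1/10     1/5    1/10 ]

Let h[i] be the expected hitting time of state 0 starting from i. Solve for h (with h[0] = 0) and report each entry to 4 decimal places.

First-step conditioning: h[0] = 0; for i ≠ 0, h[i] = 1 + Σ_k P[i][k]·h[k].
  h[1] = 1 + 1/5·h[1] + 1/10·h[2] + 3/10·h[3] + 3/10·h[4]
  h[2] = 1 + 3/10·h[1] + 2/5·h[2] + 1/10·h[3] + 1/10·h[4]
  h[3] = 1 + 1/5·h[1] + 1/10·h[2] + 1/5·h[3] + 1/5·h[4]
  h[4] = 1 + 1/5·h[1] + 1/10·h[2] + 1/5·h[3] + 1/10·h[4]
Solving the 4×4 linear system over states ≠ 0 gives exactly h = [0, 1834/381, 2042/381, 1540/381, 1400/381] (h[0] = 0 is the target).

h = [0.0000, 4.8136, 5.3596, 4.0420, 3.6745]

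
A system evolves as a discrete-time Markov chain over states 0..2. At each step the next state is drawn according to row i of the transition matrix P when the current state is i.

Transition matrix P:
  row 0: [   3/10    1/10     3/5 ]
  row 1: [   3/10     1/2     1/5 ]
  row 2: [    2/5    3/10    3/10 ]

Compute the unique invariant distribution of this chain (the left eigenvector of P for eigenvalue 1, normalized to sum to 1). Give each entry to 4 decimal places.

π = [0.3372, 0.2907, 0.3721]

Balance equations π_j = Σ_i π_i·P[i][j]:
  π_0 = 3/10·π_0 + 3/10·π_1 + 2/5·π_2
  π_1 = 1/10·π_0 + 1/2·π_1 + 3/10·π_2
  normalize: π_0 + π_1 + π_2 = 1
Solving the linear system gives exactly π = [29/86, 25/86, 16/43].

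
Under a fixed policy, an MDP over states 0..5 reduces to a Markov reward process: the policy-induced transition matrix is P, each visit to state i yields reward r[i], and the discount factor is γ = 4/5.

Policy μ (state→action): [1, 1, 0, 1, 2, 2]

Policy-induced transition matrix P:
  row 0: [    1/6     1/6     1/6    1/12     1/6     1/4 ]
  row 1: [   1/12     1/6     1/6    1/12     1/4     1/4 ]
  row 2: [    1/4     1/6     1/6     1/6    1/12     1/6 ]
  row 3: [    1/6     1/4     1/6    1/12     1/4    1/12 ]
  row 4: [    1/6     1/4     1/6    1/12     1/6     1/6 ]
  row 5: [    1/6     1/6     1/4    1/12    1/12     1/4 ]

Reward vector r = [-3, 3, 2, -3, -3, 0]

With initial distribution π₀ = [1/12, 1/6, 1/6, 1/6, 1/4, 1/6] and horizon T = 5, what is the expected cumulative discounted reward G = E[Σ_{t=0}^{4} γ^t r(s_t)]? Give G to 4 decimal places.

t=0: π = [0.0833, 0.1667, 0.1667, 0.1667, 0.2500, 0.1667], E[r] = -0.6667, γ^t·E[r] = -0.666667, running G = -0.666667
t=1: π = [0.1667, 0.2014, 0.1806, 0.0972, 0.1667, 0.1875], E[r] = -0.3264, γ^t·E[r] = -0.261111, running G = -0.927778
t=2: π = [0.1649, 0.1887, 0.1823, 0.0984, 0.1609, 0.2049], E[r] = -0.3420, γ^t·E[r] = -0.218889, running G = -1.146667
t=3: π = [0.1661, 0.1883, 0.1837, 0.0985, 0.1583, 0.2050], E[r] = -0.3367, γ^t·E[r] = -0.172370, running G = -1.319037
t=4: π = [0.1663, 0.1881, 0.1838, 0.0986, 0.1582, 0.2051], E[r] = -0.3376, γ^t·E[r] = -0.138281, running G = -1.457319

G = -1.4573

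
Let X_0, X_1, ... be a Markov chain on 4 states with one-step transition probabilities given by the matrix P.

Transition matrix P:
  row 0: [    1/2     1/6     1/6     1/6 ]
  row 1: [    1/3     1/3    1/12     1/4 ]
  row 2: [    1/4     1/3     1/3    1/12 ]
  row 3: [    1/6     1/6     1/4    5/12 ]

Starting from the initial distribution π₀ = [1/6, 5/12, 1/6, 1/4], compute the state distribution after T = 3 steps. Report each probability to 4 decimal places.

t=0: π = [0.1667, 0.4167, 0.1667, 0.2500]
t=1: π = [0.3056, 0.2639, 0.1806, 0.2500]
t=2: π = [0.3275, 0.2407, 0.1956, 0.2361]
t=3: π = [0.3323, 0.2394, 0.1989, 0.2295]

π = [0.3323, 0.2394, 0.1989, 0.2295]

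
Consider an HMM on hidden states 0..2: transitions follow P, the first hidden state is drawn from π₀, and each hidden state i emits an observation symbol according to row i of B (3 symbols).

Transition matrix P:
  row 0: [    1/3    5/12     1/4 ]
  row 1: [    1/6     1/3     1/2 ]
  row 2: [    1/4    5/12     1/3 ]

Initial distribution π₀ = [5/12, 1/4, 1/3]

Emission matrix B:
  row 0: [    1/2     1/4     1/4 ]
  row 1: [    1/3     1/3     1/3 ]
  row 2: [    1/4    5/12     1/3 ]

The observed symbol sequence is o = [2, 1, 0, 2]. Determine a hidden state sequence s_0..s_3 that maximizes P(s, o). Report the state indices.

t=0: δ = [1.042e-01, 8.333e-02, 1.111e-01]  (obs o_0=2)
t=1: δ = [8.681e-03, 1.543e-02, 1.736e-02]  ψ = [0, 2, 1]  (obs o_1=1)
t=2: δ = [2.170e-03, 2.411e-03, 1.929e-03]  ψ = [2, 2, 1]  (obs o_2=0)
t=3: δ = [1.808e-04, 3.014e-04, 4.019e-04]  ψ = [0, 0, 1]  (obs o_3=2)
backtrack: best end state = 2; path = [1, 2, 1, 2]

path = [1, 2, 1, 2]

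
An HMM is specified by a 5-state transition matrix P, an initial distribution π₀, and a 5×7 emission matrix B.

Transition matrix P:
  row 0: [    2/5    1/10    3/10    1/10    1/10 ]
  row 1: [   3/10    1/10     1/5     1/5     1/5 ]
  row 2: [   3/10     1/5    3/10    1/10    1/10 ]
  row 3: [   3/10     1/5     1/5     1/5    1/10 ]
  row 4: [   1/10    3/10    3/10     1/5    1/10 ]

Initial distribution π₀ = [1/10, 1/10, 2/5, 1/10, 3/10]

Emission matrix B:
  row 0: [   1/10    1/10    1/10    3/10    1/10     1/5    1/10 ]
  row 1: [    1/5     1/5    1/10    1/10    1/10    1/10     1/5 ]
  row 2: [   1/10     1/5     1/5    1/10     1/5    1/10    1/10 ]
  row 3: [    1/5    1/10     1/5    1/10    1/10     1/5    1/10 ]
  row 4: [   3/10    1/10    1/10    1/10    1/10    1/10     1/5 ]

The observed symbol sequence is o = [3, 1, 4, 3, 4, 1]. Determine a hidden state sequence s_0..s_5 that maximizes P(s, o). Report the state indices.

path = [2, 2, 2, 0, 2, 2]

t=0: δ = [3.000e-02, 1.000e-02, 4.000e-02, 1.000e-02, 3.000e-02]  (obs o_0=3)
t=1: δ = [1.200e-03, 1.800e-03, 2.400e-03, 6.000e-04, 4.000e-04]  ψ = [0, 4, 2, 4, 2]  (obs o_1=1)
t=2: δ = [7.200e-05, 4.800e-05, 1.440e-04, 3.600e-05, 3.600e-05]  ψ = [2, 2, 2, 1, 1]  (obs o_2=4)
t=3: δ = [1.296e-05, 2.880e-06, 4.320e-06, 1.440e-06, 1.440e-06]  ψ = [2, 2, 2, 2, 2]  (obs o_3=3)
t=4: δ = [5.184e-07, 1.296e-07, 7.776e-07, 1.296e-07, 1.296e-07]  ψ = [0, 0, 0, 0, 0]  (obs o_4=4)
t=5: δ = [2.333e-08, 3.110e-08, 4.666e-08, 7.776e-09, 7.776e-09]  ψ = [2, 2, 2, 2, 2]  (obs o_5=1)
backtrack: best end state = 2; path = [2, 2, 2, 0, 2, 2]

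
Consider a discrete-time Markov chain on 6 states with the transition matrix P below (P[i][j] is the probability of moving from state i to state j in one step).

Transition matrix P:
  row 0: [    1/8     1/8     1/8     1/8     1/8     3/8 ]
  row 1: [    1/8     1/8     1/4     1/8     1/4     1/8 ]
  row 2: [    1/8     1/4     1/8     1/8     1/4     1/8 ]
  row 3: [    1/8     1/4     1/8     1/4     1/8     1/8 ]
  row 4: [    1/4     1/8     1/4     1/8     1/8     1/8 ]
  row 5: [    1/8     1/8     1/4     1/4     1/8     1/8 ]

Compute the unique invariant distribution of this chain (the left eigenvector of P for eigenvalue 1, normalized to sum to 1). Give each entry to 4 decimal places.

Balance equations π_j = Σ_i π_i·P[i][j]:
  π_0 = 1/8·π_0 + 1/8·π_1 + 1/8·π_2 + 1/8·π_3 + 1/4·π_4 + 1/8·π_5
  π_1 = 1/8·π_0 + 1/8·π_1 + 1/4·π_2 + 1/4·π_3 + 1/8·π_4 + 1/8·π_5
  π_2 = 1/8·π_0 + 1/4·π_1 + 1/8·π_2 + 1/8·π_3 + 1/4·π_4 + 1/4·π_5
  π_3 = 1/8·π_0 + 1/8·π_1 + 1/8·π_2 + 1/4·π_3 + 1/8·π_4 + 1/4·π_5
  π_4 = 1/8·π_0 + 1/4·π_1 + 1/4·π_2 + 1/8·π_3 + 1/8·π_4 + 1/8·π_5
  normalize: π_0 + π_1 + π_2 + π_3 + π_4 + π_5 = 1
Solving the linear system gives exactly π = [25/171, 2083/12312, 2309/12312, 227/1368, 29/171, 221/1368].

π = [0.1462, 0.1692, 0.1875, 0.1659, 0.1696, 0.1615]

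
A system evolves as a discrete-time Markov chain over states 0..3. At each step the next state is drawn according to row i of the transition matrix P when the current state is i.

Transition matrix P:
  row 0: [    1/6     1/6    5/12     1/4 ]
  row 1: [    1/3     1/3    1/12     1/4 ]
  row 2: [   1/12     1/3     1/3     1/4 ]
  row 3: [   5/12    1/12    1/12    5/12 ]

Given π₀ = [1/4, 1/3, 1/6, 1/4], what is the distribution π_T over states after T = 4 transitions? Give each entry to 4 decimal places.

t=0: π = [0.2500, 0.3333, 0.1667, 0.2500]
t=1: π = [0.2708, 0.2292, 0.2083, 0.2917]
t=2: π = [0.2604, 0.2153, 0.2257, 0.2986]
t=3: π = [0.2584, 0.2153, 0.2266, 0.2998]
t=4: π = [0.2586, 0.2153, 0.2261, 0.3000]

π = [0.2586, 0.2153, 0.2261, 0.3000]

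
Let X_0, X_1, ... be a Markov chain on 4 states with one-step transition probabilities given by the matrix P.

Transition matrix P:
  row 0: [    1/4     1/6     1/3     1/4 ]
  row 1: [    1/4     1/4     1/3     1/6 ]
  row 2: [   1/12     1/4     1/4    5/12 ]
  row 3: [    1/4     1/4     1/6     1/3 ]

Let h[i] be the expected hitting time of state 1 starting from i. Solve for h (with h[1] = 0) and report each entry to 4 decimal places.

First-step conditioning: h[1] = 0; for i ≠ 1, h[i] = 1 + Σ_k P[i][k]·h[k].
  h[0] = 1 + 1/4·h[0] + 1/3·h[2] + 1/4·h[3]
  h[2] = 1 + 1/12·h[0] + 1/4·h[2] + 5/12·h[3]
  h[3] = 1 + 1/4·h[0] + 1/6·h[2] + 1/3·h[3]
Solving the 3×3 linear system over states ≠ 1 gives exactly h = [1764/379, 0, 1608/379, 1632/379] (h[1] = 0 is the target).

h = [4.6544, 0.0000, 4.2427, 4.3061]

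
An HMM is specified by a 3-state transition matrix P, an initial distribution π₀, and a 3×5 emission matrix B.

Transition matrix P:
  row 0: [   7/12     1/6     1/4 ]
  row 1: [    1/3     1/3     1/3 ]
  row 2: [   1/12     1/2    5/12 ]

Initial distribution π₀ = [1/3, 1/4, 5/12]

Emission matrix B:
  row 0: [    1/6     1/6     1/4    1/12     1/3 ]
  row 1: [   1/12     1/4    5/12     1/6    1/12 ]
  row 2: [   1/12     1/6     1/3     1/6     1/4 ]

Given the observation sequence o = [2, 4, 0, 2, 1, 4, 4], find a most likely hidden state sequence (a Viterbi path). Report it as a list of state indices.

path = [0, 0, 0, 0, 0, 0, 0]

t=0: δ = [8.333e-02, 1.042e-01, 1.389e-01]  (obs o_0=2)
t=1: δ = [1.620e-02, 5.787e-03, 1.447e-02]  ψ = [0, 2, 2]  (obs o_1=4)
t=2: δ = [1.575e-03, 6.028e-04, 5.023e-04]  ψ = [0, 2, 2]  (obs o_2=0)
t=3: δ = [2.297e-04, 1.094e-04, 1.313e-04]  ψ = [0, 0, 0]  (obs o_3=2)
t=4: δ = [2.234e-05, 1.641e-05, 9.573e-06]  ψ = [0, 2, 0]  (obs o_4=1)
t=5: δ = [4.343e-06, 4.558e-07, 1.396e-06]  ψ = [0, 1, 0]  (obs o_5=4)
t=6: δ = [8.445e-07, 6.032e-08, 2.714e-07]  ψ = [0, 0, 0]  (obs o_6=4)
backtrack: best end state = 0; path = [0, 0, 0, 0, 0, 0, 0]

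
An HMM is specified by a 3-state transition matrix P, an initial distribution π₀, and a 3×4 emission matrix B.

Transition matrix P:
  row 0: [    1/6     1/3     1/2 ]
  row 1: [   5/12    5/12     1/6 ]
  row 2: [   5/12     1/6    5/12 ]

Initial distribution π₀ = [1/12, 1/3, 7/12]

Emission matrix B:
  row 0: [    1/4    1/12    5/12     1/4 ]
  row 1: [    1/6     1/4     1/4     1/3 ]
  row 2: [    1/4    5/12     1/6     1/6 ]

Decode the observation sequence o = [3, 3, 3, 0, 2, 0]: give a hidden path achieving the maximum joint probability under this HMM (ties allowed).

path = [1, 1, 0, 2, 0, 2]

t=0: δ = [2.083e-02, 1.111e-01, 9.722e-02]  (obs o_0=3)
t=1: δ = [1.157e-02, 1.543e-02, 6.752e-03]  ψ = [1, 1, 2]  (obs o_1=3)
t=2: δ = [1.608e-03, 2.143e-03, 9.645e-04]  ψ = [1, 1, 0]  (obs o_2=3)
t=3: δ = [2.233e-04, 1.488e-04, 2.009e-04]  ψ = [1, 1, 0]  (obs o_3=0)
t=4: δ = [3.489e-05, 1.861e-05, 1.861e-05]  ψ = [2, 0, 0]  (obs o_4=2)
t=5: δ = [1.938e-06, 1.938e-06, 4.361e-06]  ψ = [1, 0, 0]  (obs o_5=0)
backtrack: best end state = 2; path = [1, 1, 0, 2, 0, 2]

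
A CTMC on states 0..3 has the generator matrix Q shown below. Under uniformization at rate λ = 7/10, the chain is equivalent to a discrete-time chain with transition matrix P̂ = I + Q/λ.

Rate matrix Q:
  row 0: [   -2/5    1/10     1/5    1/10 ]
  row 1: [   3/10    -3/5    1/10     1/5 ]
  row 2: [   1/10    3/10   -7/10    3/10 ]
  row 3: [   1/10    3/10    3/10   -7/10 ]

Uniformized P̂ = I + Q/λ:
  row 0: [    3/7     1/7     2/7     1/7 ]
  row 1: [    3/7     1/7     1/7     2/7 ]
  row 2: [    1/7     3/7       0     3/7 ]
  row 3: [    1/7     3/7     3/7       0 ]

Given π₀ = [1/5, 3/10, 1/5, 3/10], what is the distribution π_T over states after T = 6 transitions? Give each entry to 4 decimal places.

π = [0.3061, 0.2653, 0.2161, 0.2125]

t=0: π = [0.2000, 0.3000, 0.2000, 0.3000]
t=1: π = [0.2857, 0.2857, 0.2286, 0.2000]
t=2: π = [0.3061, 0.2653, 0.2082, 0.2204]
t=3: π = [0.3061, 0.2653, 0.2198, 0.2087]
t=4: π = [0.3061, 0.2653, 0.2148, 0.2137]
t=5: π = [0.3061, 0.2653, 0.2170, 0.2116]
t=6: π = [0.3061, 0.2653, 0.2161, 0.2125]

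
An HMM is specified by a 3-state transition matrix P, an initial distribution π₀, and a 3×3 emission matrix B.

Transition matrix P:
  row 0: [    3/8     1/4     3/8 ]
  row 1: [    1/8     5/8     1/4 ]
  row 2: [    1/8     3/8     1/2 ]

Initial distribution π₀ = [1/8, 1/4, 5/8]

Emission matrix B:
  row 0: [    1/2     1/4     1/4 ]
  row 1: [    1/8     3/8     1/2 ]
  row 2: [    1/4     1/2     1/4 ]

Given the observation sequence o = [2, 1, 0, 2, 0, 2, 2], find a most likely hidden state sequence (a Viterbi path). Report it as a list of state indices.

t=0: δ = [3.125e-02, 1.250e-01, 1.562e-01]  (obs o_0=2)
t=1: δ = [4.883e-03, 2.930e-02, 3.906e-02]  ψ = [2, 1, 2]  (obs o_1=1)
t=2: δ = [2.441e-03, 2.289e-03, 4.883e-03]  ψ = [2, 1, 2]  (obs o_2=0)
t=3: δ = [2.289e-04, 9.155e-04, 6.104e-04]  ψ = [0, 2, 2]  (obs o_3=2)
t=4: δ = [5.722e-05, 7.153e-05, 7.629e-05]  ψ = [1, 1, 2]  (obs o_4=0)
t=5: δ = [5.364e-06, 2.235e-05, 9.537e-06]  ψ = [0, 1, 2]  (obs o_5=2)
t=6: δ = [6.985e-07, 6.985e-06, 1.397e-06]  ψ = [1, 1, 1]  (obs o_6=2)
backtrack: best end state = 1; path = [2, 2, 2, 1, 1, 1, 1]

path = [2, 2, 2, 1, 1, 1, 1]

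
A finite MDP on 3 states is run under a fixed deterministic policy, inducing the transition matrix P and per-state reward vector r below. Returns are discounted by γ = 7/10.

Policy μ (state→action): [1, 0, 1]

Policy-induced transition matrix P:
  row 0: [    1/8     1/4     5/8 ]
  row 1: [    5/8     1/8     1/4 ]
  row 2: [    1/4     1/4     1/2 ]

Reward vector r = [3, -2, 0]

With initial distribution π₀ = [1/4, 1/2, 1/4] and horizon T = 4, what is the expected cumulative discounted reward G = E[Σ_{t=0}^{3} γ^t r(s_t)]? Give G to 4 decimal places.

t=0: π = [0.2500, 0.5000, 0.2500], E[r] = -0.2500, γ^t·E[r] = -0.250000, running G = -0.250000
t=1: π = [0.4063, 0.1875, 0.4063], E[r] = 0.8438, γ^t·E[r] = 0.590625, running G = 0.340625
t=2: π = [0.2695, 0.2266, 0.5039], E[r] = 0.3555, γ^t·E[r] = 0.174180, running G = 0.514805
t=3: π = [0.3013, 0.2217, 0.4771], E[r] = 0.4604, γ^t·E[r] = 0.157934, running G = 0.672739

G = 0.6727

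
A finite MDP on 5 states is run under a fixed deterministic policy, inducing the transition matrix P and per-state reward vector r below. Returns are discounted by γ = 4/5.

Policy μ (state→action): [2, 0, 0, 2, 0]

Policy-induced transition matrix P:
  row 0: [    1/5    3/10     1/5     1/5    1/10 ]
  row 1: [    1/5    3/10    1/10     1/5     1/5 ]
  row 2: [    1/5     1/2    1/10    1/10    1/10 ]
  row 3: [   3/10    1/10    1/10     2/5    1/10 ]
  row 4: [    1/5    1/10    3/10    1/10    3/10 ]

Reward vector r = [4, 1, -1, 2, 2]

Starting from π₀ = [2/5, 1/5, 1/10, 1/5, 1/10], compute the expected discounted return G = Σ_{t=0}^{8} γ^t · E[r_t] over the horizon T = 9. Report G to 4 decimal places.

t=0: π = [0.4000, 0.2000, 0.1000, 0.2000, 0.1000], E[r] = 2.3000, γ^t·E[r] = 2.300000, running G = 2.300000
t=1: π = [0.2200, 0.2600, 0.1600, 0.2200, 0.1400], E[r] = 1.7000, γ^t·E[r] = 1.360000, running G = 3.660000
t=2: π = [0.2220, 0.2600, 0.1500, 0.2140, 0.1540], E[r] = 1.7340, γ^t·E[r] = 1.109760, running G = 4.769760
t=3: π = [0.2214, 0.2564, 0.1530, 0.2124, 0.1568], E[r] = 1.7274, γ^t·E[r] = 0.884429, running G = 5.654189
t=4: π = [0.2212, 0.2568, 0.1535, 0.2115, 0.1570], E[r] = 1.7252, γ^t·E[r] = 0.706650, running G = 6.360839
t=5: π = [0.2212, 0.2570, 0.1535, 0.2113, 0.1571], E[r] = 1.7247, γ^t·E[r] = 0.565159, running G = 6.925998
t=6: π = [0.2211, 0.2570, 0.1535, 0.2112, 0.1571], E[r] = 1.7246, γ^t·E[r] = 0.452099, running G = 7.378097
t=7: π = [0.2211, 0.2570, 0.1535, 0.2112, 0.1571], E[r] = 1.7246, γ^t·E[r] = 0.361672, running G = 7.739768
t=8: π = [0.2211, 0.2570, 0.1535, 0.2112, 0.1571], E[r] = 1.7246, γ^t·E[r] = 0.289336, running G = 8.029104

G = 8.0291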